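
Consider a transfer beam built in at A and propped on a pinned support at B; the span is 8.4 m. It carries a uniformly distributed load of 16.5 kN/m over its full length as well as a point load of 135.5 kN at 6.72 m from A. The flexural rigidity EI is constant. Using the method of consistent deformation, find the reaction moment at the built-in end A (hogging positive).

M_A = 254.8 kN·m

Remove the prop at B; the released (primary) structure is a cantilever built in at A.
Downward deflection at the released point B due to the loads:
  UDL 16.5: wL⁴/(8EI) = 10269/EI
  point load 135.5 at a = 6.72: Pa²(3L − a)/(6EI) = 18846/EI
  δ_0 = 29115/EI
Tip deflection under a unit load at B: L³/(3EI) = 197.6/EI.
The prop prevents deflection at B: R_B = δ_0/δ_{BB} = 29115/197.6 = 147.4 kN.
Moment equilibrium about A: M_A = Σ(load moments about A) − R_B·L = 1493 − 147.4×8.4 = 254.8 kN·m.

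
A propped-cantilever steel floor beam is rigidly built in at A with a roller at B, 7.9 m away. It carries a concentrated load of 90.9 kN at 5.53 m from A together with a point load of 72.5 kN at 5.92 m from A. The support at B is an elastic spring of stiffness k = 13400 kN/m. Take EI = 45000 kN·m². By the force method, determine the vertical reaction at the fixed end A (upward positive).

R_A = 68.31 kN

Choose R_B as the redundant. The primary structure is the cantilever fixed at A.
Deflection at B on the released cantilever, summing each load's contribution:
  point load 90.9 at a = 5.53: Pa²(3L − a)/(6EI) = 8418/EI
  point load 72.5 at a = 5.92: Pa²(3L − a)/(6EI) = 7529/EI
  δ_0 = 15948/EI
Flexibility coefficient — unit upward force at B: δ_{BB} = L³/(3EI) = 164.3/EI.
With EI = 45000 kN·m²: δ_0 = 0.35439 m and δ_{BB} = 0.003652 m/kN.
Compatibility — the spring shortens by R_B/k under the reaction it provides: δ_0 − R_B·δ_{BB} = R_B/k. With 1/k = 0.000075 m/kN, R_B = δ_0 / (δ_{BB} + 1/k) = 0.35439 / (0.003652 + 0.000075) = 95.09 kN.
Vertical equilibrium: R_A = ΣP − R_B = 163.4 − 95.09 = 68.31 kN.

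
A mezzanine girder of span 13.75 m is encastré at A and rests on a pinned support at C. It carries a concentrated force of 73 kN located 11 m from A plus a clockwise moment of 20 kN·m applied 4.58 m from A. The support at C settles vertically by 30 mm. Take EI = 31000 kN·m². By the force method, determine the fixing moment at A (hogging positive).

Release the roller at C. Primary structure: cantilever fixed at A.
Primary-structure tip deflection at C by superposition:
  point load 73 at a = 11: Pa²(3L − a)/(6EI) = 44533/EI
  clockwise couple 20 at a = 4.58: M₀a(2L − a)/(2EI) = 1050/EI
  δ_0 = 45583/EI
Tip deflection under a unit load at C: L³/(3EI) = 866.5/EI.
With EI = 31000 kN·m²: δ_0 = 1.4704 m and δ_{CC} = 0.027953 m/kN.
Compatibility — the beam at C must follow the support down by 0.03 m: δ_0 − R_C·δ_{CC} = 0.03, so R_C = (1.4704 − 0.03)/0.027953 = 51.53 kN.
Moment equilibrium about A: M_A = Σ(load moments about A) − R_C·L = 823 − 51.53×13.75 = 114.5 kN·m.

M_A = 114.5 kN·m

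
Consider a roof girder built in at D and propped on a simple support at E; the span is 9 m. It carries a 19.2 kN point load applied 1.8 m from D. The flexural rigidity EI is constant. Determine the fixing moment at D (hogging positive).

Take the reaction at E as the redundant and release it; the primary structure is a cantilever fixed at D.
Primary-structure tip deflection at E by superposition:
  point load 19.2 at a = 1.8: Pa²(3L − a)/(6EI) = 261.3/EI
Flexibility coefficient — unit upward force at E: δ_{EE} = L³/(3EI) = 243/EI.
The prop prevents deflection at E: R_E = δ_0/δ_{EE} = 261.3/243 = 1.075 kN.
Moment equilibrium about D: M_D = Σ(load moments about D) − R_E·L = 34.56 − 1.075×9 = 24.88 kN·m.

M_D = 24.88 kN·m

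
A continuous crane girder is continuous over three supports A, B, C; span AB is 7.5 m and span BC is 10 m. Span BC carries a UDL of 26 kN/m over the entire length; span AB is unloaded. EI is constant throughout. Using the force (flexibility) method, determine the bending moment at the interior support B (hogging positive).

Release continuity at B by inserting a hinge; the redundant is the internal moment M_B. The primary structure is two simply-supported spans AB and BC.
Rotations at B on the released spans (each span's end-slope, ×1/EI):
  span BC: UDL 26: wL³/(24EI) = 1083/EI
  relative rotation θ_0 = (0 + 1083)/EI = 1083/EI
A unit hogging moment at B produces rotation L₁/(3EI) + L₂/(3EI) = 5.833/EI.
Slope continuity at B: θ_0 = M_B·5.833/EI, so M_B = 1083/5.833 = 185.7 kN·m (hogging).

M_B = 185.7 kN·m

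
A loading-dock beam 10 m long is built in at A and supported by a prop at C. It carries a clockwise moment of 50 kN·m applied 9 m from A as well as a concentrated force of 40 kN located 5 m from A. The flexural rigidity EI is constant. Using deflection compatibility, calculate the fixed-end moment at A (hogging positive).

Release the roller at C. Primary structure: cantilever fixed at A.
Downward deflection at the released point C due to the loads:
  clockwise couple 50 at a = 9: M₀a(2L − a)/(2EI) = 2475/EI
  point load 40 at a = 5: Pa²(3L − a)/(6EI) = 4167/EI
  δ_0 = 6642/EI
Tip deflection under a unit load at C: L³/(3EI) = 333.3/EI.
The prop prevents deflection at C: R_C = δ_0/δ_{CC} = 6642/333.3 = 19.93 kN.
Moment equilibrium about A: M_A = Σ(load moments about A) − R_C·L = 250 − 19.93×10 = 50.75 kN·m.

M_A = 50.75 kN·m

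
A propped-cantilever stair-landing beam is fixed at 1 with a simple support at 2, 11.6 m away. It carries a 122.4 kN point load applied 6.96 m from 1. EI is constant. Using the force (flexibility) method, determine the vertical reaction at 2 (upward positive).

Take the reaction at 2 as the redundant and release it; the primary structure is a cantilever fixed at 1.
Free-end deflection of the primary structure under the applied loading (downward +):
  point load 122.4 at a = 6.96: Pa²(3L − a)/(6EI) = 27512/EI
Tip deflection under a unit load at 2: L³/(3EI) = 520.3/EI.
Compatibility at 2: δ_0 − R_2·δ_{22} = 0, so R_2 = 27512/520.3 = 52.88 kN.

R_2 = 52.88 kN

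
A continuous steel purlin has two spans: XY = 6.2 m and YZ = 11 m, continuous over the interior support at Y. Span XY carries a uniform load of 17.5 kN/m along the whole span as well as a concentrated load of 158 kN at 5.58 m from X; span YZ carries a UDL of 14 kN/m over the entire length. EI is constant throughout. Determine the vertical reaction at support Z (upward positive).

R_Z = 59.19 kN

Insert a hinge at Y; M_Y is the redundant, and each span becomes simply supported.
Rotations at Y on the released spans (each span's end-slope, ×1/EI):
  span XY: UDL 17.5: wL³/(24EI) = 173.8/EI
  span XY: point load 158 at a = 5.58: Pab(L + a)/(6LEI) = 173.1/EI
  span YZ: UDL 14: wL³/(24EI) = 776.4/EI
  relative rotation θ_0 = (346.9 + 776.4)/EI = 1123/EI
A unit hogging moment at Y produces rotation L₁/(3EI) + L₂/(3EI) = 5.733/EI.
Compatibility: M_Y·(L₁+L₂)/(3EI) = θ_0, giving M_Y = 195.9 kN·m (hogging).
Span YZ, ΣM about Z: R_Y^{YZ}·11 = 847 + 195.9, so R_Y^{YZ} = 94.81 kN and R_Z = 154 − 94.81 = 59.19 kN.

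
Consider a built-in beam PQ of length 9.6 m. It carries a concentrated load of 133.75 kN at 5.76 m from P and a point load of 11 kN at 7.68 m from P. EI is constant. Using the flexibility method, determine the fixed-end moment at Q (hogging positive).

Release both end moments; the primary structure is a simply-supported span PQ with redundants M_P and M_Q.
End rotations of the released simple span under the applied load (×1/EI):
  at P: point load 133.75 at a = 5.76: Pab(L + b)/(6LEI) = 690.3/EI
  at Q: point load 133.75 at a = 5.76: Pab(L + a)/(6LEI) = 788.9/EI
  at P: point load 11 at a = 7.68: Pab(L + b)/(6LEI) = 32.44/EI
  at Q: point load 11 at a = 7.68: Pab(L + a)/(6LEI) = 48.66/EI
  θ_P0 = 722.7/EI,  θ_Q0 = 837.6/EI
Flexibility coefficients: a unit moment at one end gives L/(3EI) there and L/(6EI) at the far end, so f₁₁ = f₂₂ = 3.2/EI and f₁₂ = f₂₁ = 1.6/EI.
Compatibility — zero rotation at each built-in end:
  3.2 M_P + 1.6 M_Q = 722.7
  1.6 M_P + 3.2 M_Q = 837.6
Solving the pair gives M_P = 126.6 kN·m and M_Q = 198.4 kN·m (hogging).

M_Q = 198.4 kN·m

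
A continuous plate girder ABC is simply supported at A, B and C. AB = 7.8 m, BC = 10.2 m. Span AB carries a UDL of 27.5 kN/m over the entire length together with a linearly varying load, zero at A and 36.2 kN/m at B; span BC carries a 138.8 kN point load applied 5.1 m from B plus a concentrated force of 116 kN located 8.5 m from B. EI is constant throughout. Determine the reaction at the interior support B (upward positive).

R_B = 371.3 kN

Release continuity at B by inserting a hinge; the redundant is the internal moment M_B. The primary structure is two simply-supported spans AB and BC.
Discontinuity in slope at B on the released structure — sum the simple-span end rotations:
  span AB: UDL 27.5: wL³/(24EI) = 543.8/EI
  span AB: triangular load, peak 36.2: w₀L³/(45EI) = 381.8/EI
  span BC: point load 138.8 at a = 5.1: Pab(L + b)/(6LEI) = 902.5/EI
  span BC: point load 116 at a = 8.5: Pab(L + b)/(6LEI) = 325.9/EI
  relative rotation θ_0 = (925.5 + 1228)/EI = 2154/EI
A unit hogging moment at B produces rotation L₁/(3EI) + L₂/(3EI) = 6/EI.
Compatibility: M_B·(L₁+L₂)/(3EI) = θ_0, giving M_B = 359 kN·m (hogging).
Span AB, ΣM about A with M_B applied at B: R_B^{AB}·7.8 = 1571 + 359, so R_B^{AB} = 247.4 kN and R_A = 355.7 − 247.4 = 108.3 kN.
Span BC, ΣM about C: R_B^{BC}·10.2 = 905.1 + 359, so R_B^{BC} = 123.9 kN and R_C = 254.8 − 123.9 = 130.9 kN.
R_B = 247.4 + 123.9 = 371.3 kN.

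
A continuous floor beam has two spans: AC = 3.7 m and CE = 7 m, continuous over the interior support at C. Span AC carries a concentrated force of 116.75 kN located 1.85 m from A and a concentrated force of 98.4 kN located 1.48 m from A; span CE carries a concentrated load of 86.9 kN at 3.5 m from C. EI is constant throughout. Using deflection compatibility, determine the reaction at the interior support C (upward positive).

R_C = 192.3 kN

Insert a hinge at C; M_C is the redundant, and each span becomes simply supported.
End slopes at the hinge C, treating each span as simply supported:
  span AC: point load 116.75 at a = 1.85: Pab(L + a)/(6LEI) = 99.89/EI
  span AC: point load 98.4 at a = 1.48: Pab(L + a)/(6LEI) = 75.44/EI
  span CE: point load 86.9 at a = 3.5: Pab(L + b)/(6LEI) = 266.1/EI
  relative rotation θ_0 = (175.3 + 266.1)/EI = 441.5/EI
A unit hogging moment at C produces rotation L₁/(3EI) + L₂/(3EI) = 3.567/EI.
Compatibility: M_C·(L₁+L₂)/(3EI) = θ_0, giving M_C = 123.8 kN·m (hogging).
Span AC, ΣM about A with M_C applied at C: R_C^{AC}·3.7 = 361.6 + 123.8, so R_C^{AC} = 131.2 kN and R_A = 215.2 − 131.2 = 83.96 kN.
Span CE, ΣM about E: R_C^{CE}·7 = 304.1 + 123.8, so R_C^{CE} = 61.13 kN and R_E = 86.9 − 61.13 = 25.77 kN.
R_C = 131.2 + 61.13 = 192.3 kN.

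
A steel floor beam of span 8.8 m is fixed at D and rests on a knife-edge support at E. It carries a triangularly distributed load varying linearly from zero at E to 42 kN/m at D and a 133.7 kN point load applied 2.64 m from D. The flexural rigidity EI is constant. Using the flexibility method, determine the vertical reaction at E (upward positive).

Remove the prop at E; the released (primary) structure is a cantilever built in at D.
Deflection at E on the released cantilever, summing each load's contribution:
  triangular load, peak 42 at the fixed end: w₀L⁴/(30EI) = 8396/EI
  point load 133.7 at a = 2.64: Pa²(3L − a)/(6EI) = 3690/EI
  δ_0 = 12086/EI
Tip deflection under a unit load at E: L³/(3EI) = 227.2/EI.
The prop prevents deflection at E: R_E = δ_0/δ_{EE} = 12086/227.2 = 53.2 kN.

R_E = 53.2 kN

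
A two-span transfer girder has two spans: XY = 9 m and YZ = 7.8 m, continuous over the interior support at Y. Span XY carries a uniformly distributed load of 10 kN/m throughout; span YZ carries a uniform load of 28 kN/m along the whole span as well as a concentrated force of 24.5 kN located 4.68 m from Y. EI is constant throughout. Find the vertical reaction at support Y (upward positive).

Release continuity at Y by inserting a hinge; the redundant is the internal moment M_Y. The primary structure is two simply-supported spans XY and YZ.
Rotations at Y on the released spans (each span's end-slope, ×1/EI):
  span XY: UDL 10: wL³/(24EI) = 303.8/EI
  span YZ: UDL 28: wL³/(24EI) = 553.6/EI
  span YZ: point load 24.5 at a = 4.68: Pab(L + b)/(6LEI) = 83.47/EI
  relative rotation θ_0 = (303.8 + 637.1)/EI = 940.9/EI
A unit hogging moment at Y produces rotation L₁/(3EI) + L₂/(3EI) = 5.6/EI.
Compatibility: M_Y·(L₁+L₂)/(3EI) = θ_0, giving M_Y = 168 kN·m (hogging).
Span XY, ΣM about X with M_Y applied at Y: R_Y^{XY}·9 = 405 + 168, so R_Y^{XY} = 63.67 kN and R_X = 90 − 63.67 = 26.33 kN.
Span YZ, ΣM about Z: R_Y^{YZ}·7.8 = 928.2 + 168, so R_Y^{YZ} = 140.5 kN and R_Z = 242.9 − 140.5 = 102.4 kN.
R_Y = 63.67 + 140.5 = 204.2 kN.

R_Y = 204.2 kN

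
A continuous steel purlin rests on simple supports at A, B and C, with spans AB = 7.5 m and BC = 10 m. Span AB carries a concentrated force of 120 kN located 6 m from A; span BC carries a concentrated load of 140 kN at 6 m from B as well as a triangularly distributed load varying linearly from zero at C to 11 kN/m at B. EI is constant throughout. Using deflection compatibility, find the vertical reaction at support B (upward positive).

Insert a hinge at B; M_B is the redundant, and each span becomes simply supported.
Rotations at B on the released spans (each span's end-slope, ×1/EI):
  span AB: point load 120 at a = 6: Pab(L + a)/(6LEI) = 324/EI
  span BC: point load 140 at a = 6: Pab(L + b)/(6LEI) = 784/EI
  span BC: triangular load, peak 11: w₀L³/(45EI) = 244.4/EI
  relative rotation θ_0 = (324 + 1028)/EI = 1352/EI
A unit hogging moment at B produces rotation L₁/(3EI) + L₂/(3EI) = 5.833/EI.
Slope continuity at B: θ_0 = M_B·5.833/EI, so M_B = 1352/5.833 = 231.8 kN·m (hogging).
Span AB, ΣM about A with M_B applied at B: R_B^{AB}·7.5 = 720 + 231.8, so R_B^{AB} = 126.9 kN and R_A = 120 − 126.9 = -6.913 kN.
Span BC, ΣM about C: R_B^{BC}·10 = 926.7 + 231.8, so R_B^{BC} = 115.9 kN and R_C = 195 − 115.9 = 79.15 kN.
R_B = 126.9 + 115.9 = 242.8 kN.

R_B = 242.8 kN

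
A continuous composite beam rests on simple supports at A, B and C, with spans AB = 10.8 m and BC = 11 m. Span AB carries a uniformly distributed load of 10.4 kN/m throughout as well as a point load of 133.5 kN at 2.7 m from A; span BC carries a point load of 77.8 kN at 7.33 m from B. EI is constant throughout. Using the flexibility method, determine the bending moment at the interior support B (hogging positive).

M_B = 222.8 kN·m

Take M_B as the redundant. Released structure: two simple spans AB and BC with a hinge at B.
Discontinuity in slope at B on the released structure — sum the simple-span end rotations:
  span AB: UDL 10.4: wL³/(24EI) = 545.9/EI
  span AB: point load 133.5 at a = 2.7: Pab(L + a)/(6LEI) = 608.3/EI
  span BC: point load 77.8 at a = 7.33: Pab(L + b)/(6LEI) = 465.2/EI
  relative rotation θ_0 = (1154 + 465.2)/EI = 1619/EI
A unit hogging moment at B produces rotation L₁/(3EI) + L₂/(3EI) = 7.267/EI.
Compatibility: M_B·(L₁+L₂)/(3EI) = θ_0, giving M_B = 222.8 kN·m (hogging).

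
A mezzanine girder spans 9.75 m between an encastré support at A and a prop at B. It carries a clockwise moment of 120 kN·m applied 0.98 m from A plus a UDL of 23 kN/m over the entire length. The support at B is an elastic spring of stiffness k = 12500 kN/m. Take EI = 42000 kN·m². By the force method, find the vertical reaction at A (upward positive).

R_A = 137.6 kN

Remove the prop at B; the released (primary) structure is a cantilever built in at A.
Primary-structure tip deflection at B by superposition:
  clockwise couple 120 at a = 0.98: M₀a(2L − a)/(2EI) = 1089/EI
  UDL 23: wL⁴/(8EI) = 25981/EI
  δ_0 = 27070/EI
Tip deflection under a unit load at B: L³/(3EI) = 309/EI.
With EI = 42000 kN·m²: δ_0 = 0.64452 m and δ_{BB} = 0.007356 m/kN.
Compatibility — the spring shortens by R_B/k under the reaction it provides: δ_0 − R_B·δ_{BB} = R_B/k. With 1/k = 0.00008 m/kN, R_B = δ_0 / (δ_{BB} + 1/k) = 0.64452 / (0.007356 + 0.00008) = 86.68 kN.
Vertical equilibrium: R_A = ΣP − R_B = 224.2 − 86.68 = 137.6 kN.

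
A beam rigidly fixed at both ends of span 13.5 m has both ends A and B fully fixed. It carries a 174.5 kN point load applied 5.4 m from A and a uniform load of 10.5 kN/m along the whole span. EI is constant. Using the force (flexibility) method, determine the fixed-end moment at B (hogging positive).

Release both end moments; the primary structure is a simply-supported span AB with redundants M_A and M_B.
End rotations of the released simple span under the applied load (×1/EI):
  at A: point load 174.5 at a = 5.4: Pab(L + b)/(6LEI) = 2035/EI
  at B: point load 174.5 at a = 5.4: Pab(L + a)/(6LEI) = 1781/EI
  at A: UDL 10.5: wL³/(24EI) = 1076/EI
  at B: UDL 10.5: wL³/(24EI) = 1076/EI
  θ_A0 = 3112/EI,  θ_B0 = 2857/EI
Flexibility coefficients: a unit moment at one end gives L/(3EI) there and L/(6EI) at the far end, so f₁₁ = f₂₂ = 4.5/EI and f₁₂ = f₂₁ = 2.25/EI.
Compatibility — zero rotation at each built-in end:
  4.5 M_A + 2.25 M_B = 3112
  2.25 M_A + 4.5 M_B = 2857
Solving the pair gives M_A = 498.7 kN·m and M_B = 385.6 kN·m (hogging).

M_B = 385.6 kN·m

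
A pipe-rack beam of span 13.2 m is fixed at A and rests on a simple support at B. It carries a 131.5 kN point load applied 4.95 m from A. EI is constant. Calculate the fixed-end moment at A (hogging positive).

M_A = 330.5 kN·m

Take the reaction at B as the redundant and release it; the primary structure is a cantilever fixed at A.
Downward deflection at the released point B due to the loads:
  point load 131.5 at a = 4.95: Pa²(3L − a)/(6EI) = 18608/EI
Tip deflection under a unit load at B: L³/(3EI) = 766.7/EI.
The prop prevents deflection at B: R_B = δ_0/δ_{BB} = 18608/766.7 = 24.27 kN.
Moment equilibrium about A: M_A = Σ(load moments about A) − R_B·L = 650.9 − 24.27×13.2 = 330.5 kN·m.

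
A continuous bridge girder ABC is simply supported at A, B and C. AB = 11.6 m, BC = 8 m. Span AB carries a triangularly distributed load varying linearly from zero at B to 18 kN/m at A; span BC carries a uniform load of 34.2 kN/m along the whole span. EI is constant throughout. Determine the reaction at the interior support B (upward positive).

Release continuity at B by inserting a hinge; the redundant is the internal moment M_B. The primary structure is two simply-supported spans AB and BC.
Discontinuity in slope at B on the released structure — sum the simple-span end rotations:
  span AB: triangular load, peak 18: 7w₀L³/(360EI) = 546.3/EI
  span BC: UDL 34.2: wL³/(24EI) = 729.6/EI
  relative rotation θ_0 = (546.3 + 729.6)/EI = 1276/EI
A unit hogging moment at B produces rotation L₁/(3EI) + L₂/(3EI) = 6.533/EI.
Slope continuity at B: θ_0 = M_B·6.533/EI, so M_B = 1276/6.533 = 195.3 kN·m (hogging).
Span AB, ΣM about A with M_B applied at B: R_B^{AB}·11.6 = 403.7 + 195.3, so R_B^{AB} = 51.64 kN and R_A = 104.4 − 51.64 = 52.76 kN.
Span BC, ΣM about C: R_B^{BC}·8 = 1094 + 195.3, so R_B^{BC} = 161.2 kN and R_C = 273.6 − 161.2 = 112.4 kN.
R_B = 51.64 + 161.2 = 212.8 kN.

R_B = 212.8 kN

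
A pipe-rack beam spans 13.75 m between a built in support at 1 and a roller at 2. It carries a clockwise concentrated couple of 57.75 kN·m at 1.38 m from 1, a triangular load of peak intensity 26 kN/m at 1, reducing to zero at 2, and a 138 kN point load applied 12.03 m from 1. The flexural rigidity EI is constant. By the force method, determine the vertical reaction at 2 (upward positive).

Take the reaction at 2 as the redundant and release it; the primary structure is a cantilever fixed at 1.
Primary-structure tip deflection at 2 by superposition:
  clockwise couple 57.75 at a = 1.38: M₀a(2L − a)/(2EI) = 1041/EI
  triangular load, peak 26 at the fixed end: w₀L⁴/(30EI) = 30979/EI
  point load 138 at a = 12.03: Pa²(3L − a)/(6EI) = 97261/EI
  δ_0 = 129281/EI
Tip deflection under a unit load at 2: L³/(3EI) = 866.5/EI.
The prop prevents deflection at 2: R_2 = δ_0/δ_{22} = 129281/866.5 = 149.2 kN.

R_2 = 149.2 kN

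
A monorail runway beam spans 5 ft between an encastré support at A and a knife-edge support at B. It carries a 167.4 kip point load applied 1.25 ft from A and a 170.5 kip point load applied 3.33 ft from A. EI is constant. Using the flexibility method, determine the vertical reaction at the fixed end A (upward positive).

Take the reaction at B as the redundant and release it; the primary structure is a cantilever fixed at A.
Downward deflection at the released point B due to the loads:
  point load 167.4 at a = 1.25: Pa²(3L − a)/(6EI) = 599.4/EI
  point load 170.5 at a = 3.33: Pa²(3L − a)/(6EI) = 3677/EI
  δ_0 = 4277/EI
Tip deflection under a unit load at B: L³/(3EI) = 41.67/EI.
Compatibility at B: δ_0 − R_B·δ_{BB} = 0, so R_B = 4277/41.67 = 102.6 kip.
Vertical equilibrium: R_A = ΣP − R_B = 337.9 − 102.6 = 235.3 kip.

R_A = 235.3 kip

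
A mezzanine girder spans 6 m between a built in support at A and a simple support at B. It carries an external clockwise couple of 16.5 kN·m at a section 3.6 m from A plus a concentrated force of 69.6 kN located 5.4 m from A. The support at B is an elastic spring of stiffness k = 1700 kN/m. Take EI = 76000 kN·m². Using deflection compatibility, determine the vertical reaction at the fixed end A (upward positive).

Remove the prop at B; the released (primary) structure is a cantilever built in at A.
Primary-structure tip deflection at B by superposition:
  clockwise couple 16.5 at a = 3.6: M₀a(2L − a)/(2EI) = 249.5/EI
  point load 69.6 at a = 5.4: Pa²(3L − a)/(6EI) = 4262/EI
  δ_0 = 4512/EI
Flexibility coefficient — unit upward force at B: δ_{BB} = L³/(3EI) = 72/EI.
With EI = 76000 kN·m²: δ_0 = 0.059362 m and δ_{BB} = 0.000947 m/kN.
Compatibility — the spring shortens by R_B/k under the reaction it provides: δ_0 − R_B·δ_{BB} = R_B/k. With 1/k = 0.000588 m/kN, R_B = δ_0 / (δ_{BB} + 1/k) = 0.059362 / (0.000947 + 0.000588) = 38.66 kN.
Vertical equilibrium: R_A = ΣP − R_B = 69.6 − 38.66 = 30.94 kN.

R_A = 30.94 kN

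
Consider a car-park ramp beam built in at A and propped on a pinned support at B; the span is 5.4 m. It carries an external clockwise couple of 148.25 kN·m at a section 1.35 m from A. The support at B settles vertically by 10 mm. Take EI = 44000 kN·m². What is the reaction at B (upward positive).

R_B = 9.634 kN

Remove the prop at B; the released (primary) structure is a cantilever built in at A.
Deflection at B on the released cantilever, summing each load's contribution:
  clockwise couple 148.25 at a = 1.35: M₀a(2L − a)/(2EI) = 945.6/EI
Flexibility coefficient — unit upward force at B: δ_{BB} = L³/(3EI) = 52.49/EI.
With EI = 44000 kN·m²: δ_0 = 0.021492 m and δ_{BB} = 0.001193 m/kN.
Compatibility — the beam at B must follow the support down by 0.01 m: δ_0 − R_B·δ_{BB} = 0.01, so R_B = (0.021492 − 0.01)/0.001193 = 9.634 kN.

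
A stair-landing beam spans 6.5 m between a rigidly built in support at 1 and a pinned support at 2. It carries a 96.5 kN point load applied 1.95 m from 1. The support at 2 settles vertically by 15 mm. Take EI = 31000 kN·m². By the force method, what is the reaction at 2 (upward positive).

R_2 = 6.645 kN

Choose R_2 as the redundant. The primary structure is the cantilever fixed at 1.
Primary-structure tip deflection at 2 by superposition:
  point load 96.5 at a = 1.95: Pa²(3L − a)/(6EI) = 1073/EI
Tip deflection under a unit load at 2: L³/(3EI) = 91.54/EI.
With EI = 31000 kN·m²: δ_0 = 0.034623 m and δ_{22} = 0.002953 m/kN.
Compatibility — the beam at 2 must follow the support down by 0.015 m: δ_0 − R_2·δ_{22} = 0.015, so R_2 = (0.034623 − 0.015)/0.002953 = 6.645 kN.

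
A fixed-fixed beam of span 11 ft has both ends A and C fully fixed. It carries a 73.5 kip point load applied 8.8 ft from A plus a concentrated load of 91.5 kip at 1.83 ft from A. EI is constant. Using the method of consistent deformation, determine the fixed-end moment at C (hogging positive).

Take the two fixed-end moments M_A, M_C as redundants; the released structure is the simple span AC.
End rotations of the released simple span under the applied load (×1/EI):
  at A: point load 73.5 at a = 8.8: Pab(L + b)/(6LEI) = 284.6/EI
  at C: point load 73.5 at a = 8.8: Pab(L + a)/(6LEI) = 426.9/EI
  at A: point load 91.5 at a = 1.83: Pab(L + b)/(6LEI) = 469.2/EI
  at C: point load 91.5 at a = 1.83: Pab(L + a)/(6LEI) = 298.5/EI
  θ_A0 = 753.8/EI,  θ_C0 = 725.4/EI
Flexibility coefficients: a unit moment at one end gives L/(3EI) there and L/(6EI) at the far end, so f₁₁ = f₂₂ = 3.667/EI and f₁₂ = f₂₁ = 1.833/EI.
Compatibility — zero rotation at each built-in end:
  3.667 M_A + 1.833 M_C = 753.8
  1.833 M_A + 3.667 M_C = 725.4
Solving the pair gives M_A = 142.2 kip·ft and M_C = 126.7 kip·ft (hogging).

M_C = 126.7 kip·ft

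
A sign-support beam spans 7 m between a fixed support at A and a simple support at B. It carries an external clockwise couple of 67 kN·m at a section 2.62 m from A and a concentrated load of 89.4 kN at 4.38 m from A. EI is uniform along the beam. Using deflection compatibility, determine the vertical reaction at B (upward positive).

Release the roller at B. Primary structure: cantilever fixed at A.
Deflection at B on the released cantilever, summing each load's contribution:
  clockwise couple 67 at a = 2.62: M₀a(2L − a)/(2EI) = 998.8/EI
  point load 89.4 at a = 4.38: Pa²(3L − a)/(6EI) = 4751/EI
  δ_0 = 5750/EI
Tip deflection under a unit load at B: L³/(3EI) = 114.3/EI.
The prop prevents deflection at B: R_B = δ_0/δ_{BB} = 5750/114.3 = 50.29 kN.

R_B = 50.29 kN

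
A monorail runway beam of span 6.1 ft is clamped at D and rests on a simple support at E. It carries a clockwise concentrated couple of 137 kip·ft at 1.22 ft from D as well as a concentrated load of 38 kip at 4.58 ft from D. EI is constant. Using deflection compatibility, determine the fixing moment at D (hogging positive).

Choose R_E as the redundant. The primary structure is the cantilever fixed at D.
Primary-structure tip deflection at E by superposition:
  clockwise couple 137 at a = 1.22: M₀a(2L − a)/(2EI) = 917.6/EI
  point load 38 at a = 4.58: Pa²(3L − a)/(6EI) = 1823/EI
  δ_0 = 2740/EI
Flexibility coefficient — unit upward force at E: δ_{EE} = L³/(3EI) = 75.66/EI.
The prop prevents deflection at E: R_E = δ_0/δ_{EE} = 2740/75.66 = 36.22 kip.
Moment equilibrium about D: M_D = Σ(load moments about D) − R_E·L = 311 − 36.22×6.1 = 90.11 kip·ft.

M_D = 90.11 kip·ft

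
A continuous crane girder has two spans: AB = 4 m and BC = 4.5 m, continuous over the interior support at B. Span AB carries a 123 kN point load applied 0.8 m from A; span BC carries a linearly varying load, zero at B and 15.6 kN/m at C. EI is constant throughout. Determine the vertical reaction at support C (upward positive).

R_C = 16.29 kN

Take M_B as the redundant. Released structure: two simple spans AB and BC with a hinge at B.
Rotations at B on the released spans (each span's end-slope, ×1/EI):
  span AB: point load 123 at a = 0.8: Pab(L + a)/(6LEI) = 62.98/EI
  span BC: triangular load, peak 15.6: 7w₀L³/(360EI) = 27.64/EI
  relative rotation θ_0 = (62.98 + 27.64)/EI = 90.62/EI
A unit hogging moment at B produces rotation L₁/(3EI) + L₂/(3EI) = 2.833/EI.
Slope continuity at B: θ_0 = M_B·2.833/EI, so M_B = 90.62/2.833 = 31.98 kN·m (hogging).
Span BC, ΣM about C: R_B^{BC}·4.5 = 52.65 + 31.98, so R_B^{BC} = 18.81 kN and R_C = 35.1 − 18.81 = 16.29 kN.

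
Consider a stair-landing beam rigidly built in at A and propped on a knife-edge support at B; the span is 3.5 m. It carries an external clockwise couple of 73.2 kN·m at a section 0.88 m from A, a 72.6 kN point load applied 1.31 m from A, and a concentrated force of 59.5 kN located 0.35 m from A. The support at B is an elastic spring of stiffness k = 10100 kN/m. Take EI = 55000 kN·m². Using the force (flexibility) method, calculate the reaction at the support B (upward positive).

R_B = 20.28 kN

Take the reaction at B as the redundant and release it; the primary structure is a cantilever fixed at A.
Free-end deflection of the primary structure under the applied loading (downward +):
  clockwise couple 73.2 at a = 0.88: M₀a(2L − a)/(2EI) = 197.1/EI
  point load 72.6 at a = 1.31: Pa²(3L − a)/(6EI) = 190.8/EI
  point load 59.5 at a = 0.35: Pa²(3L − a)/(6EI) = 12.33/EI
  δ_0 = 400.3/EI
Flexibility coefficient — unit upward force at B: δ_{BB} = L³/(3EI) = 14.29/EI.
With EI = 55000 kN·m²: δ_0 = 0.007278 m and δ_{BB} = 0.00026 m/kN.
Compatibility — the spring shortens by R_B/k under the reaction it provides: δ_0 − R_B·δ_{BB} = R_B/k. With 1/k = 0.000099 m/kN, R_B = δ_0 / (δ_{BB} + 1/k) = 0.007278 / (0.00026 + 0.000099) = 20.28 kN.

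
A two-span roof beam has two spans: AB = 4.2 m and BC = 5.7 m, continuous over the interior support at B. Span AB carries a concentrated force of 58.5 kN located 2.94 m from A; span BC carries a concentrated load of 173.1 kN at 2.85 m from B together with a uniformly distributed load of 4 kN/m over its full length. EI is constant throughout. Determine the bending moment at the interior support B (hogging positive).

Insert a hinge at B; M_B is the redundant, and each span becomes simply supported.
Discontinuity in slope at B on the released structure — sum the simple-span end rotations:
  span AB: point load 58.5 at a = 2.94: Pab(L + a)/(6LEI) = 61.4/EI
  span BC: point load 173.1 at a = 2.85: Pab(L + b)/(6LEI) = 351.5/EI
  span BC: UDL 4: wL³/(24EI) = 30.87/EI
  relative rotation θ_0 = (61.4 + 382.4)/EI = 443.8/EI
A unit hogging moment at B produces rotation L₁/(3EI) + L₂/(3EI) = 3.3/EI.
Compatibility: M_B·(L₁+L₂)/(3EI) = θ_0, giving M_B = 134.5 kN·m (hogging).

M_B = 134.5 kN·m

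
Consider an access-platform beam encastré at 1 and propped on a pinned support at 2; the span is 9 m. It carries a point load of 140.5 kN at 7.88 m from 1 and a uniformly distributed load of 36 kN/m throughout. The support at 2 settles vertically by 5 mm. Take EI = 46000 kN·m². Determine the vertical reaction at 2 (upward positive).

Take the reaction at 2 as the redundant and release it; the primary structure is a cantilever fixed at 1.
Deflection at 2 on the released cantilever, summing each load's contribution:
  point load 140.5 at a = 7.88: Pa²(3L − a)/(6EI) = 27801/EI
  UDL 36: wL⁴/(8EI) = 29524/EI
  δ_0 = 57326/EI
Tip deflection under a unit load at 2: L³/(3EI) = 243/EI.
With EI = 46000 kN·m²: δ_0 = 1.2462 m and δ_{22} = 0.005283 m/kN.
Compatibility — the beam at 2 must follow the support down by 0.005 m: δ_0 − R_2·δ_{22} = 0.005, so R_2 = (1.2462 − 0.005)/0.005283 = 235 kN.

R_2 = 235 kN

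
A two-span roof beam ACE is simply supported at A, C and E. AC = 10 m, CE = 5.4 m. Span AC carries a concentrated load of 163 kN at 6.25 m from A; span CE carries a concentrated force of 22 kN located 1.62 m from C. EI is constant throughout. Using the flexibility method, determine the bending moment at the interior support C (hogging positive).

M_C = 209 kN·m

Release continuity at C by inserting a hinge; the redundant is the internal moment M_C. The primary structure is two simply-supported spans AC and CE.
Rotations at C on the released spans (each span's end-slope, ×1/EI):
  span AC: point load 163 at a = 6.25: Pab(L + a)/(6LEI) = 1035/EI
  span CE: point load 22 at a = 1.62: Pab(L + b)/(6LEI) = 38.17/EI
  relative rotation θ_0 = (1035 + 38.17)/EI = 1073/EI
A unit hogging moment at C produces rotation L₁/(3EI) + L₂/(3EI) = 5.133/EI.
Compatibility: M_C·(L₁+L₂)/(3EI) = θ_0, giving M_C = 209 kN·m (hogging).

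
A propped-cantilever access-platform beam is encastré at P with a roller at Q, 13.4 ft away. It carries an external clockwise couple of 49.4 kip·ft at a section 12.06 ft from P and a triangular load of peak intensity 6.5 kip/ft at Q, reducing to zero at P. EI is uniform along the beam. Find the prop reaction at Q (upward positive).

R_Q = 29.43 kip

Take the reaction at Q as the redundant and release it; the primary structure is a cantilever fixed at P.
Primary-structure tip deflection at Q by superposition:
  clockwise couple 49.4 at a = 12.06: M₀a(2L − a)/(2EI) = 4391/EI
  triangular load, peak 6.5 at the free end: 11w₀L⁴/(120EI) = 19211/EI
  δ_0 = 23602/EI
Tip deflection under a unit load at Q: L³/(3EI) = 802/EI.
The prop prevents deflection at Q: R_Q = δ_0/δ_{QQ} = 23602/802 = 29.43 kip.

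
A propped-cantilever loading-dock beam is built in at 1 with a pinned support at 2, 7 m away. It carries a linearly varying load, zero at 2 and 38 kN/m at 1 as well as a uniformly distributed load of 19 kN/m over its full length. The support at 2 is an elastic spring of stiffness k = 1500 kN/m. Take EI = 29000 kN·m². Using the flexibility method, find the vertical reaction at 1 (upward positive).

R_1 = 200.6 kN

Remove the prop at 2; the released (primary) structure is a cantilever built in at 1.
Primary-structure tip deflection at 2 by superposition:
  triangular load, peak 38 at the fixed end: w₀L⁴/(30EI) = 3041/EI
  UDL 19: wL⁴/(8EI) = 5702/EI
  δ_0 = 8744/EI
Flexibility coefficient — unit upward force at 2: δ_{22} = L³/(3EI) = 114.3/EI.
With EI = 29000 kN·m²: δ_0 = 0.3015 m and δ_{22} = 0.003943 m/kN.
Compatibility — the spring shortens by R_2/k under the reaction it provides: δ_0 − R_2·δ_{22} = R_2/k. With 1/k = 0.000667 m/kN, R_2 = δ_0 / (δ_{22} + 1/k) = 0.3015 / (0.003943 + 0.000667) = 65.41 kN.
Vertical equilibrium: R_1 = ΣP − R_2 = 266 − 65.41 = 200.6 kN.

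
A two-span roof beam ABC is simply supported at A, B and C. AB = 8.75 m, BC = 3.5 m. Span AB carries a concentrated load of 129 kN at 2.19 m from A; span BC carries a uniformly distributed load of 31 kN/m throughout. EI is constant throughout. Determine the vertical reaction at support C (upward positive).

Take M_B as the redundant. Released structure: two simple spans AB and BC with a hinge at B.
Discontinuity in slope at B on the released structure — sum the simple-span end rotations:
  span AB: point load 129 at a = 2.19: Pab(L + a)/(6LEI) = 386.2/EI
  span BC: UDL 31: wL³/(24EI) = 55.38/EI
  relative rotation θ_0 = (386.2 + 55.38)/EI = 441.6/EI
A unit hogging moment at B produces rotation L₁/(3EI) + L₂/(3EI) = 4.083/EI.
Compatibility: M_B·(L₁+L₂)/(3EI) = θ_0, giving M_B = 108.1 kN·m (hogging).
Span BC, ΣM about C: R_B^{BC}·3.5 = 189.9 + 108.1, so R_B^{BC} = 85.15 kN and R_C = 108.5 − 85.15 = 23.35 kN.

R_C = 23.35 kN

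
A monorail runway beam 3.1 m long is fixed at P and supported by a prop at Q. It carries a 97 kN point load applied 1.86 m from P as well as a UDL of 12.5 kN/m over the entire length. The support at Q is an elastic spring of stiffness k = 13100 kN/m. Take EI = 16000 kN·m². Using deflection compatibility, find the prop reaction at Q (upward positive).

R_Q = 50.25 kN

Release the roller at Q. Primary structure: cantilever fixed at P.
Primary-structure tip deflection at Q by superposition:
  point load 97 at a = 1.86: Pa²(3L − a)/(6EI) = 416.1/EI
  UDL 12.5: wL⁴/(8EI) = 144.3/EI
  δ_0 = 560.4/EI
Tip deflection under a unit load at Q: L³/(3EI) = 9.93/EI.
With EI = 16000 kN·m²: δ_0 = 0.035026 m and δ_{QQ} = 0.000621 m/kN.
Compatibility — the spring shortens by R_Q/k under the reaction it provides: δ_0 − R_Q·δ_{QQ} = R_Q/k. With 1/k = 0.000076 m/kN, R_Q = δ_0 / (δ_{QQ} + 1/k) = 0.035026 / (0.000621 + 0.000076) = 50.25 kN.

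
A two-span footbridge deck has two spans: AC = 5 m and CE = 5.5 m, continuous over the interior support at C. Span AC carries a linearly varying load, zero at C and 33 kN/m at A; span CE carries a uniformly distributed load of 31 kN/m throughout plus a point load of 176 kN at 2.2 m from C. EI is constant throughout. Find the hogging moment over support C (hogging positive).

M_C = 181.7 kN·m

Take M_C as the redundant. Released structure: two simple spans AC and CE with a hinge at C.
Discontinuity in slope at C on the released structure — sum the simple-span end rotations:
  span AC: triangular load, peak 33: 7w₀L³/(360EI) = 80.21/EI
  span CE: UDL 31: wL³/(24EI) = 214.9/EI
  span CE: point load 176 at a = 2.2: Pab(L + b)/(6LEI) = 340.7/EI
  relative rotation θ_0 = (80.21 + 555.6)/EI = 635.8/EI
A unit hogging moment at C produces rotation L₁/(3EI) + L₂/(3EI) = 3.5/EI.
Slope continuity at C: θ_0 = M_C·3.5/EI, so M_C = 635.8/3.5 = 181.7 kN·m (hogging).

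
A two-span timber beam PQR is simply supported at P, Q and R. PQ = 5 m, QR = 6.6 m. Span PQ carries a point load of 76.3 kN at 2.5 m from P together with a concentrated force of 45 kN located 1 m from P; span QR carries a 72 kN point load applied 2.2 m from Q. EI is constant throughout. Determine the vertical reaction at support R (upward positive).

Take M_Q as the redundant. Released structure: two simple spans PQ and QR with a hinge at Q.
End slopes at the hinge Q, treating each span as simply supported:
  span PQ: point load 76.3 at a = 2.5: Pab(L + a)/(6LEI) = 119.2/EI
  span PQ: point load 45 at a = 1: Pab(L + a)/(6LEI) = 36/EI
  span QR: point load 72 at a = 2.2: Pab(L + b)/(6LEI) = 193.6/EI
  relative rotation θ_0 = (155.2 + 193.6)/EI = 348.8/EI
A unit hogging moment at Q produces rotation L₁/(3EI) + L₂/(3EI) = 3.867/EI.
Slope continuity at Q: θ_0 = M_Q·3.867/EI, so M_Q = 348.8/3.867 = 90.21 kN·m (hogging).
Span QR, ΣM about R: R_Q^{QR}·6.6 = 316.8 + 90.21, so R_Q^{QR} = 61.67 kN and R_R = 72 − 61.67 = 10.33 kN.

R_R = 10.33 kN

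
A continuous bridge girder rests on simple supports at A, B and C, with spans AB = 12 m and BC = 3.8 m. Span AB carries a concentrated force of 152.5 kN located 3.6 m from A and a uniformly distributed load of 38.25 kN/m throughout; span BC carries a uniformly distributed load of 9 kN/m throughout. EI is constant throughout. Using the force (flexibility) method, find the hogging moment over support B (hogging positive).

M_B = 716.5 kN·m

Insert a hinge at B; M_B is the redundant, and each span becomes simply supported.
Rotations at B on the released spans (each span's end-slope, ×1/EI):
  span AB: point load 152.5 at a = 3.6: Pab(L + a)/(6LEI) = 999.2/EI
  span AB: UDL 38.25: wL³/(24EI) = 2754/EI
  span BC: UDL 9: wL³/(24EI) = 20.58/EI
  relative rotation θ_0 = (3753 + 20.58)/EI = 3774/EI
A unit hogging moment at B produces rotation L₁/(3EI) + L₂/(3EI) = 5.267/EI.
Slope continuity at B: θ_0 = M_B·5.267/EI, so M_B = 3774/5.267 = 716.5 kN·m (hogging).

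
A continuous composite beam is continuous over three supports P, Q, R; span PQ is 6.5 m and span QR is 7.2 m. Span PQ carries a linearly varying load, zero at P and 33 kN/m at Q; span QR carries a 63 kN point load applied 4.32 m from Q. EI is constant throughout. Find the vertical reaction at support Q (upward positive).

Take M_Q as the redundant. Released structure: two simple spans PQ and QR with a hinge at Q.
Rotations at Q on the released spans (each span's end-slope, ×1/EI):
  span PQ: triangular load, peak 33: w₀L³/(45EI) = 201.4/EI
  span QR: point load 63 at a = 4.32: Pab(L + b)/(6LEI) = 182.9/EI
  relative rotation θ_0 = (201.4 + 182.9)/EI = 384.3/EI
A unit hogging moment at Q produces rotation L₁/(3EI) + L₂/(3EI) = 4.567/EI.
Slope continuity at Q: θ_0 = M_Q·4.567/EI, so M_Q = 384.3/4.567 = 84.15 kN·m (hogging).
Span PQ, ΣM about P with M_Q applied at Q: R_Q^{PQ}·6.5 = 464.8 + 84.15, so R_Q^{PQ} = 84.45 kN and R_P = 107.2 − 84.45 = 22.8 kN.
Span QR, ΣM about R: R_Q^{QR}·7.2 = 181.4 + 84.15, so R_Q^{QR} = 36.89 kN and R_R = 63 − 36.89 = 26.11 kN.
R_Q = 84.45 + 36.89 = 121.3 kN.

R_Q = 121.3 kN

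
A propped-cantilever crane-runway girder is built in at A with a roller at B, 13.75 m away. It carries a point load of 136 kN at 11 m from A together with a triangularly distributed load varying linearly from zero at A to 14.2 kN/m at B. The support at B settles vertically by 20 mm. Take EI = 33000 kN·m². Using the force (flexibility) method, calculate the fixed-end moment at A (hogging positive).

M_A = 346.6 kN·m

Release the roller at B. Primary structure: cantilever fixed at A.
Deflection at B on the released cantilever, summing each load's contribution:
  point load 136 at a = 11: Pa²(3L − a)/(6EI) = 82966/EI
  triangular load, peak 14.2 at the free end: 11w₀L⁴/(120EI) = 46528/EI
  δ_0 = 129493/EI
Flexibility coefficient — unit upward force at B: δ_{BB} = L³/(3EI) = 866.5/EI.
With EI = 33000 kN·m²: δ_0 = 3.924 m and δ_{BB} = 0.026259 m/kN.
Compatibility — the beam at B must follow the support down by 0.02 m: δ_0 − R_B·δ_{BB} = 0.02, so R_B = (3.924 − 0.02)/0.026259 = 148.7 kN.
Moment equilibrium about A: M_A = Σ(load moments about A) − R_B·L = 2391 − 148.7×13.75 = 346.6 kN·m.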